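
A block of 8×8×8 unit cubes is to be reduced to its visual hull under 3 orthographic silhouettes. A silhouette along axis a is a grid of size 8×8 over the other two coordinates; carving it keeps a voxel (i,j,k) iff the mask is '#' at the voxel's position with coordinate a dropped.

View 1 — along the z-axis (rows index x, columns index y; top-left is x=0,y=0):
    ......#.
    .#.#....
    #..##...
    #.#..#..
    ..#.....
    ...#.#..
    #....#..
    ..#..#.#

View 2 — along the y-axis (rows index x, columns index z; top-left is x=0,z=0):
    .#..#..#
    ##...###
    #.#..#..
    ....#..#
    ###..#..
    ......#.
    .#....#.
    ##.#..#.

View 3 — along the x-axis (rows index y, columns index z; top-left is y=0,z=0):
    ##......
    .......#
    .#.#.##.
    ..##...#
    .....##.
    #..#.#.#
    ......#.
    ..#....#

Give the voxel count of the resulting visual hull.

before carving: 512 voxels (8×8×8)
[1] z-view keeps 17 columns → grid now 136
[2] y-view keeps 24 columns → grid now 50
[3] x-view keeps 19 columns → grid now 14

remaining voxels: 14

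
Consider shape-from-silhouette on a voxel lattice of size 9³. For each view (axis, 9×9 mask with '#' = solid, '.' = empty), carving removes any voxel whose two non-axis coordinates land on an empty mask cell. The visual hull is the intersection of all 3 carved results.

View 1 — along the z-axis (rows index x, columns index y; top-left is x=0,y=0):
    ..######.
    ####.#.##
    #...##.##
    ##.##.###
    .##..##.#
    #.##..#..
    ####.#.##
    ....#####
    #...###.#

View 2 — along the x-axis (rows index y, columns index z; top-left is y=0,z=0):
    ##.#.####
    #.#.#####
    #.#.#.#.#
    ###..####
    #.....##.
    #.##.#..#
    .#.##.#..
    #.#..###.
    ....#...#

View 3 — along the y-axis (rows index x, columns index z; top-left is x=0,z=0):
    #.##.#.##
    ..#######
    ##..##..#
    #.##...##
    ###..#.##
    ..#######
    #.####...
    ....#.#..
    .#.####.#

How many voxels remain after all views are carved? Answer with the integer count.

before carving: 729 voxels (9×9×9)
  1. axis=2 (XY plane), |mask|=51  ⇒  voxels=459
  2. axis=0 (YZ plane), |mask|=45  ⇒  voxels=248
  3. axis=1 (XZ plane), |mask|=49  ⇒  voxels=153

remaining voxels: 153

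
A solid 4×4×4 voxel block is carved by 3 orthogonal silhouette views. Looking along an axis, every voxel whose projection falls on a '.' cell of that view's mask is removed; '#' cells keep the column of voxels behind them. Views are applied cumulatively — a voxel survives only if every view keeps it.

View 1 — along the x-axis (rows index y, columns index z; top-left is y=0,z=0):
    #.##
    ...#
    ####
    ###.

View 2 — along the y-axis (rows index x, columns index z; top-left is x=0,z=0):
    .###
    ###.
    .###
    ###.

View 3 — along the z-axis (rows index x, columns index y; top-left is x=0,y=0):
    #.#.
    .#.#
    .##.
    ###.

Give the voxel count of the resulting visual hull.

17 voxels

before carving: 64 voxels (4×4×4)
  1. axis=0 (YZ plane), |mask|=11  ⇒  voxels=44
  2. axis=1 (XZ plane), |mask|=12  ⇒  voxels=32
  3. axis=2 (XY plane), |mask|=9  ⇒  voxels=17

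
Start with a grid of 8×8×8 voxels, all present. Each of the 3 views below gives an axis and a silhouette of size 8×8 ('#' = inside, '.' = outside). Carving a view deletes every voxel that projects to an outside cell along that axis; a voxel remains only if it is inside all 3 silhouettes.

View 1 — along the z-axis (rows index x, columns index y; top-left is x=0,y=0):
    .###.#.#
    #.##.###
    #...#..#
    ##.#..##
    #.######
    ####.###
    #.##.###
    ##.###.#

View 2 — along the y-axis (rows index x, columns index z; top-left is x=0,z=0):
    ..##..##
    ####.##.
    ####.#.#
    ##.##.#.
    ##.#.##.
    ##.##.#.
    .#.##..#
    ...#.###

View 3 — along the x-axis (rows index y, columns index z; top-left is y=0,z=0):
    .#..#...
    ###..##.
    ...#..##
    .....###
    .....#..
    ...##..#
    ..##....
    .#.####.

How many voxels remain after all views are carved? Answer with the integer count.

remaining voxels: 89

start: 8×8×8 = 512 voxels
after view 1 [z-axis, 45 of 64 cells solid] → remaining = 360
after view 2 [y-axis, 39 of 64 cells solid] → remaining = 217
after view 3 [x-axis, 24 of 64 cells solid] → remaining = 89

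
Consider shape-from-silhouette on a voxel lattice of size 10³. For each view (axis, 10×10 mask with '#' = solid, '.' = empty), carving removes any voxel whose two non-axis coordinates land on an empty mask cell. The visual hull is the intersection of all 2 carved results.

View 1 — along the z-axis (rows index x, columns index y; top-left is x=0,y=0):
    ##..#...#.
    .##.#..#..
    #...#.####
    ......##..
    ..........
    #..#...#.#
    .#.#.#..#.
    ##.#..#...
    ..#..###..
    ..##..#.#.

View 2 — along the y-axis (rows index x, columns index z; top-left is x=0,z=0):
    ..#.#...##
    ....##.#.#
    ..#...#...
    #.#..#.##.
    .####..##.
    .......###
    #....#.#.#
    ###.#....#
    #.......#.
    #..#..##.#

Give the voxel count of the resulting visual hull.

remaining voxels: 130

start: 10×10×10 = 1000 voxels
[1] z-view keeps 36 columns → grid now 360
[2] y-view keeps 40 columns → grid now 130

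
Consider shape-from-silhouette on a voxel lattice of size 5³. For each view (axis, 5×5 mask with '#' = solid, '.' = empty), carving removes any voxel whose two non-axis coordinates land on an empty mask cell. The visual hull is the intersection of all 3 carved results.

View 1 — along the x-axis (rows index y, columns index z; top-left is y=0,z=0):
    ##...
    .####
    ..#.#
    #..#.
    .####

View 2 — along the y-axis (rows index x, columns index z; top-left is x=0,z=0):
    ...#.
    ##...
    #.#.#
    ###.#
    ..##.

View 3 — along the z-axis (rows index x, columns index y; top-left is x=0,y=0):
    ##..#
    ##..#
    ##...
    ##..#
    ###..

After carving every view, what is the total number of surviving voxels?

initial block: 5^3 = 125
step 1: project along x, AND mask (14/25) → |grid| = 70
step 2: project along y, AND mask (12/25) → |grid| = 33
step 3: project along z, AND mask (14/25) → |grid| = 20

remaining voxels: 20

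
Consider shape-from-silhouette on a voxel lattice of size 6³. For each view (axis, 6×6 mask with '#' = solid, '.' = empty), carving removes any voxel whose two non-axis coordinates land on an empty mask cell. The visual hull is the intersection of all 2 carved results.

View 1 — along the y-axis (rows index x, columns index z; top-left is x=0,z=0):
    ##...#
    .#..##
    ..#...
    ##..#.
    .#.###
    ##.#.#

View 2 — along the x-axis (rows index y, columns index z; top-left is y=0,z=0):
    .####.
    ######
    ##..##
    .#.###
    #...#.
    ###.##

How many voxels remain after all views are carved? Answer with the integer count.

before carving: 216 voxels (6×6×6)
after view 1 [y-axis, 18 of 36 cells solid] → remaining = 108
after view 2 [x-axis, 25 of 36 cells solid] → remaining = 80

80 voxels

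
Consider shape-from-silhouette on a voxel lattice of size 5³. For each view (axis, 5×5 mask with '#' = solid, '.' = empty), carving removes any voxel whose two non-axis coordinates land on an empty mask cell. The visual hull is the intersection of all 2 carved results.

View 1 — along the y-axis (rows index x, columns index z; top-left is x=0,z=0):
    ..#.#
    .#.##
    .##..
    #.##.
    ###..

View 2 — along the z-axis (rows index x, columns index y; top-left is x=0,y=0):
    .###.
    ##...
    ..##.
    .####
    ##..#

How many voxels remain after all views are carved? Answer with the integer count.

start: 5×5×5 = 125 voxels
after view 1 [y-axis, 13 of 25 cells solid] → remaining = 65
after view 2 [z-axis, 14 of 25 cells solid] → remaining = 37

remaining voxels: 37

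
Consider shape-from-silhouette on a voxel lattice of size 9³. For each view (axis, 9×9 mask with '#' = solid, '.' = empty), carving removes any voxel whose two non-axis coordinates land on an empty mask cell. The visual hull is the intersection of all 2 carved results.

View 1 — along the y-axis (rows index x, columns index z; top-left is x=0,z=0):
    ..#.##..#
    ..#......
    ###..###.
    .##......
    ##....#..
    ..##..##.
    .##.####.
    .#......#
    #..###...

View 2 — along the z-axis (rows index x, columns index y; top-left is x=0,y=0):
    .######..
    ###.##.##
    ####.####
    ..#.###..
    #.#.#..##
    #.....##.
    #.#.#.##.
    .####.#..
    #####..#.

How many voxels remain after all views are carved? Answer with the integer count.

178 voxels

full grid |V| = 729
carve view 1 (along y, XZ-mask fill 32/81): 288 voxels remain
carve view 2 (along z, XY-mask fill 49/81): 178 voxels remain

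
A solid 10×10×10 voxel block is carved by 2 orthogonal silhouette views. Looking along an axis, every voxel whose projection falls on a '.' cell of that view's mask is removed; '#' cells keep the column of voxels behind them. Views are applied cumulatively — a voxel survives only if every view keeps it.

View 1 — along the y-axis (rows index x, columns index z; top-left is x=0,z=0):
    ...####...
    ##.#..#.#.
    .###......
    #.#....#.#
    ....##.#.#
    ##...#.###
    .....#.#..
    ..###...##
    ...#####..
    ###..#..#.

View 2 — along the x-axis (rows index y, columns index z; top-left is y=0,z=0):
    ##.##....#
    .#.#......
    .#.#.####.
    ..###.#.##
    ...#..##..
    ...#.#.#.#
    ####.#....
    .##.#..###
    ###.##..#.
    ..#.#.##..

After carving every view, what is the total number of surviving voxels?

voxel count = 204

initial block: 10^3 = 1000
step 1: project along y, AND mask (43/100) → |grid| = 430
step 2: project along x, AND mask (47/100) → |grid| = 204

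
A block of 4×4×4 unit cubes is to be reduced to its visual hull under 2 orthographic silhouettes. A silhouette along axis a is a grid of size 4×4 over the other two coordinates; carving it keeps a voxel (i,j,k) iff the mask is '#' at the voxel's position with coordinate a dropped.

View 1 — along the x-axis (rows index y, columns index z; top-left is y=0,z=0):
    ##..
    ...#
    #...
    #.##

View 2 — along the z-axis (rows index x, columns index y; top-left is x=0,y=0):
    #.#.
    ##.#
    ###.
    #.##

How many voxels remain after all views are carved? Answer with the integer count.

before carving: 64 voxels (4×4×4)
V1 x: intersect with YZ mask (7 set) -- 28 left
V2 z: intersect with XY mask (11 set) -- 19 left

remaining voxels: 19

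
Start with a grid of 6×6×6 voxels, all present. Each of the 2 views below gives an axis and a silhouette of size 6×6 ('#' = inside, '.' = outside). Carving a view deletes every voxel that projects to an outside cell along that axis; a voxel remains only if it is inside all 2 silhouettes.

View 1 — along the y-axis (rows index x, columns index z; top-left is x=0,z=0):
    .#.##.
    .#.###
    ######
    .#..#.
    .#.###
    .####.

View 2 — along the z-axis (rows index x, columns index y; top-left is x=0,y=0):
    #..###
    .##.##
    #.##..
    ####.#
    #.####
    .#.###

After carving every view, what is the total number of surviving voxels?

initial block: 6^3 = 216
after view 1 [y-axis, 23 of 36 cells solid] → remaining = 138
after view 2 [z-axis, 25 of 36 cells solid] → remaining = 92

92 voxels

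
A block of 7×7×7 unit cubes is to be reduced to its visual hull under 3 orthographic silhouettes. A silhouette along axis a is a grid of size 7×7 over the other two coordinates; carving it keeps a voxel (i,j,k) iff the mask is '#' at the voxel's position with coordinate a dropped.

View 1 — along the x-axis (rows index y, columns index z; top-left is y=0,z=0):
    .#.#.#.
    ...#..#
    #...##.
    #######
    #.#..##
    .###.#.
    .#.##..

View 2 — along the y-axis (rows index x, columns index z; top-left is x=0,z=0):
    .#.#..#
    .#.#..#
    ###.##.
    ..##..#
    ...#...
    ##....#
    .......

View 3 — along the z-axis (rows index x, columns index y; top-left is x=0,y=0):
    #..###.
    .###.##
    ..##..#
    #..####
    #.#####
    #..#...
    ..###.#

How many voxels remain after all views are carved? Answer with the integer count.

before carving: 343 voxels (7×7×7)
step 1: project along x, AND mask (26/49) → |grid| = 182
step 2: project along y, AND mask (18/49) → |grid| = 68
step 3: project along z, AND mask (29/49) → |grid| = 44

remaining voxels: 44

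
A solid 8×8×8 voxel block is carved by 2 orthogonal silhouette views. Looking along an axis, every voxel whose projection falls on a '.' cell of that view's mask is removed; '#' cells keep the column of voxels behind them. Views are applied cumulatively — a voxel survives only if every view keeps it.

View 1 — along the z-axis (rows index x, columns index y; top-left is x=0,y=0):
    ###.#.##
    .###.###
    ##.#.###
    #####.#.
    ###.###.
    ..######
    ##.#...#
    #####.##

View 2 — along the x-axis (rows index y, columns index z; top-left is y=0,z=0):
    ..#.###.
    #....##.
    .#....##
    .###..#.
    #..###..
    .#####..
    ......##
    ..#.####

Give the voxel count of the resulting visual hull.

remaining voxels: 171

start: 8×8×8 = 512 voxels
after view 1 [z-axis, 47 of 64 cells solid] → remaining = 376
after view 2 [x-axis, 30 of 64 cells solid] → remaining = 171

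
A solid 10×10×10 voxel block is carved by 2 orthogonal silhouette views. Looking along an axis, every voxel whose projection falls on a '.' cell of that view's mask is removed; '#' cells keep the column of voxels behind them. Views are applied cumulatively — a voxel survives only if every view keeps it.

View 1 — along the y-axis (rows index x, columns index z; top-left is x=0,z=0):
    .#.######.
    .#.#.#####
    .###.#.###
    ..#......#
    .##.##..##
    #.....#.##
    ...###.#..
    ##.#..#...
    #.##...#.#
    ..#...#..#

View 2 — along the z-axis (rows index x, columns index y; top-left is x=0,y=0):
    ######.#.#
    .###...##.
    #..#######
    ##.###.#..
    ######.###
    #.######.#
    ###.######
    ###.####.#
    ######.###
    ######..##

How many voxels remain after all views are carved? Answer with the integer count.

382 voxels

initial block: 10^3 = 1000
after view 1 [y-axis, 49 of 100 cells solid] → remaining = 490
after view 2 [z-axis, 78 of 100 cells solid] → remaining = 382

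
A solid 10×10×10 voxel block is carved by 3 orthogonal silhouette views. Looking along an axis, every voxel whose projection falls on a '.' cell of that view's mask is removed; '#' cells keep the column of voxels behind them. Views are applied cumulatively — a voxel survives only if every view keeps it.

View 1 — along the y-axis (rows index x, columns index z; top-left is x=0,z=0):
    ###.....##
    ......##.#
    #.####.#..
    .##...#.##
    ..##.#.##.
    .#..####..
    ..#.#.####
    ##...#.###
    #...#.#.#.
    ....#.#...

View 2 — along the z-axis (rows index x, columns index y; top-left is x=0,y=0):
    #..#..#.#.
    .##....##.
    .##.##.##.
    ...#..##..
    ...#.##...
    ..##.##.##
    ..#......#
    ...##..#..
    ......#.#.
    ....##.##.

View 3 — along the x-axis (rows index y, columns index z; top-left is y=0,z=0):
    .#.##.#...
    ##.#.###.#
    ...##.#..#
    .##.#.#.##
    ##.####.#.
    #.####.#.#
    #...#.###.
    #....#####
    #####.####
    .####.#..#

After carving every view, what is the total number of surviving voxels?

voxel count = 116

initial block: 10^3 = 1000
carve view 1 (along y, XZ-mask fill 47/100): 470 voxels remain
carve view 2 (along z, XY-mask fill 37/100): 174 voxels remain
carve view 3 (along x, YZ-mask fill 61/100): 116 voxels remain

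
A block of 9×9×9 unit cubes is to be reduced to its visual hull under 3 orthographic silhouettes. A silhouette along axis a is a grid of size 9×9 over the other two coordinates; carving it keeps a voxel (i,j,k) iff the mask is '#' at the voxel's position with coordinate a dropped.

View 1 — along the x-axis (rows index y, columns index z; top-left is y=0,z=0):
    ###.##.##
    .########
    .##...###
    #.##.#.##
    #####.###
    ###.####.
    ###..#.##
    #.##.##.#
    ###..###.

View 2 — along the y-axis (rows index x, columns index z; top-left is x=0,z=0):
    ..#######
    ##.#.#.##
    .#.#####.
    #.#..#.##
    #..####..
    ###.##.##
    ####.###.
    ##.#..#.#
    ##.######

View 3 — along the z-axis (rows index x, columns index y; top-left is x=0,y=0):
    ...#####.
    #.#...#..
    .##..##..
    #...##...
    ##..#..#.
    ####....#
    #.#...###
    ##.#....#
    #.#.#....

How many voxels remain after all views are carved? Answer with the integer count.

full grid |V| = 729
carve view 1 (along x, YZ-mask fill 59/81): 531 voxels remain
carve view 2 (along y, XZ-mask fill 56/81): 365 voxels remain
carve view 3 (along z, XY-mask fill 36/81): 165 voxels remain

|visual hull| = 165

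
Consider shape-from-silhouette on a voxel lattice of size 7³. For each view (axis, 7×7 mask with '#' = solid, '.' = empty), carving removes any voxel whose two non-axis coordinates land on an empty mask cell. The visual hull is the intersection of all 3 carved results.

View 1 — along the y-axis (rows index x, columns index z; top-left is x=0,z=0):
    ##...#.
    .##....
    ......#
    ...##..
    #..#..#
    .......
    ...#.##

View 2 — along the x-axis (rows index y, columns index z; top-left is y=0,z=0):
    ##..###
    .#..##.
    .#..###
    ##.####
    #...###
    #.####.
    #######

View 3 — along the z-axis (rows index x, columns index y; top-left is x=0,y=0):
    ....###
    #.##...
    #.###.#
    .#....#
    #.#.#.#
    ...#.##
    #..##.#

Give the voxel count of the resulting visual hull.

start: 7×7×7 = 343 voxels
after view 1 [y-axis, 14 of 49 cells solid] → remaining = 98
after view 2 [x-axis, 34 of 49 cells solid] → remaining = 67
after view 3 [z-axis, 24 of 49 cells solid] → remaining = 36

remaining voxels: 36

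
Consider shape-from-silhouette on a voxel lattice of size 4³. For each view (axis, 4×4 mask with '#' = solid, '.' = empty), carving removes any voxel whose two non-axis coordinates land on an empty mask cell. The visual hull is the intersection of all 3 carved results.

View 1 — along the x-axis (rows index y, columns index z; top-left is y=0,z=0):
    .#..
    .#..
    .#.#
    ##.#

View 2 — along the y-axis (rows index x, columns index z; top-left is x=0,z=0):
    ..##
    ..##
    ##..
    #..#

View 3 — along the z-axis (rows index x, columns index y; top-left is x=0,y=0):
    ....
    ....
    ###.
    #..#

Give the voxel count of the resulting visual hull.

before carving: 64 voxels (4×4×4)
[1] x-view keeps 7 columns → grid now 28
[2] y-view keeps 8 columns → grid now 12
[3] z-view keeps 5 columns → grid now 5

voxel count = 5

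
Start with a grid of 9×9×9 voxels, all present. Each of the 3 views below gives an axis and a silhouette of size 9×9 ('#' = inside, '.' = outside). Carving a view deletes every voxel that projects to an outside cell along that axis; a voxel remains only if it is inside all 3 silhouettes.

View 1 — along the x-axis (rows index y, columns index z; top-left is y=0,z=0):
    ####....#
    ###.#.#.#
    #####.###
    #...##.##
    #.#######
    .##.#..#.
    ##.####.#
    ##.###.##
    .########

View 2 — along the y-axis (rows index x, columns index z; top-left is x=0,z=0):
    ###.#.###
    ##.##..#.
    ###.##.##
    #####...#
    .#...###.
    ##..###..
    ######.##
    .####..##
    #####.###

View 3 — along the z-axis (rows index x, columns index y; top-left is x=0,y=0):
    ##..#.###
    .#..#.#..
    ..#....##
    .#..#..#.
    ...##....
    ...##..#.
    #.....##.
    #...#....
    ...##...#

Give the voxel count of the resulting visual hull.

|visual hull| = 137

start: 9×9×9 = 729 voxels
[1] x-view keeps 58 columns → grid now 522
[2] y-view keeps 56 columns → grid now 372
[3] z-view keeps 28 columns → grid now 137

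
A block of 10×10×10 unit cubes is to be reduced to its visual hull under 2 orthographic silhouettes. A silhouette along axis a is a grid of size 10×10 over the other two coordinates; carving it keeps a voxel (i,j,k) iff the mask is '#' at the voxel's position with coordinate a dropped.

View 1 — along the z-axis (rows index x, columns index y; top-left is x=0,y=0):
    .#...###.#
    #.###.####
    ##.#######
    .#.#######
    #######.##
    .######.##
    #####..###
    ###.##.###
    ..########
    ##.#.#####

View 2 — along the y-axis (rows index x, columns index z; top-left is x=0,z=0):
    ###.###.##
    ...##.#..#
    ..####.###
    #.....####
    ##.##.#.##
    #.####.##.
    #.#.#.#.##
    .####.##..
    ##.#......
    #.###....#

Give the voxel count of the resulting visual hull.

454 voxels

full grid |V| = 1000
step 1: project along z, AND mask (79/100) → |grid| = 790
step 2: project along y, AND mask (58/100) → |grid| = 454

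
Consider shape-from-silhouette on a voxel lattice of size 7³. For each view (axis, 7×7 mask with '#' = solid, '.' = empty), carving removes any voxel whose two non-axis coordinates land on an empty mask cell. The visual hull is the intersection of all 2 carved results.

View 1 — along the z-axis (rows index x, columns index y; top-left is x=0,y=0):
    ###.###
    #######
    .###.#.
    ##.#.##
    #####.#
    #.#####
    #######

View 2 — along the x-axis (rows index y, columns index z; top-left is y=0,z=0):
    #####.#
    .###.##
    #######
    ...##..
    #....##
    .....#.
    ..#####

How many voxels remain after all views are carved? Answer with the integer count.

initial block: 7^3 = 343
step 1: project along z, AND mask (41/49) → |grid| = 287
step 2: project along x, AND mask (29/49) → |grid| = 171

voxel count = 171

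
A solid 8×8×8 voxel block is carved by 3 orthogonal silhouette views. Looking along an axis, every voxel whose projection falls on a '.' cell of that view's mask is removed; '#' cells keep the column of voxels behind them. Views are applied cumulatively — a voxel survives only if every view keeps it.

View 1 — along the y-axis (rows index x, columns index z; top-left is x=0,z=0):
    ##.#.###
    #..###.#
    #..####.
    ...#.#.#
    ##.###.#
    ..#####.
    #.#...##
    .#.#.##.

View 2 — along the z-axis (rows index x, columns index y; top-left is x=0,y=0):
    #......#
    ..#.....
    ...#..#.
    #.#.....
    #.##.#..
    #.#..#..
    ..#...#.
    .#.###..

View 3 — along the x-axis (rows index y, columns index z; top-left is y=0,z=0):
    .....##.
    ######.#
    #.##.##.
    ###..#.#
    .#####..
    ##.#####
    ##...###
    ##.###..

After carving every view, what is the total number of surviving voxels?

initial block: 8^3 = 512
[1] y-view keeps 38 columns → grid now 304
[2] z-view keeps 20 columns → grid now 96
[3] x-view keeps 41 columns → grid now 59

|visual hull| = 59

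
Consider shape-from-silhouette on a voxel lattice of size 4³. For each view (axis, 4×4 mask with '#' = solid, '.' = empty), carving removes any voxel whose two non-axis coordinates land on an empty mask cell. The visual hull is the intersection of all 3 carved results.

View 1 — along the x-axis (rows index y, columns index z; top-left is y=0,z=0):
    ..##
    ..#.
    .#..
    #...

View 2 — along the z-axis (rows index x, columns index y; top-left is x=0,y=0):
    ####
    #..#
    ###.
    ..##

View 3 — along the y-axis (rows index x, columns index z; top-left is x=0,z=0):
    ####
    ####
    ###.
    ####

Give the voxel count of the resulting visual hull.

|visual hull| = 13

full grid |V| = 64
after view 1 [x-axis, 5 of 16 cells solid] → remaining = 20
after view 2 [z-axis, 11 of 16 cells solid] → remaining = 14
after view 3 [y-axis, 15 of 16 cells solid] → remaining = 13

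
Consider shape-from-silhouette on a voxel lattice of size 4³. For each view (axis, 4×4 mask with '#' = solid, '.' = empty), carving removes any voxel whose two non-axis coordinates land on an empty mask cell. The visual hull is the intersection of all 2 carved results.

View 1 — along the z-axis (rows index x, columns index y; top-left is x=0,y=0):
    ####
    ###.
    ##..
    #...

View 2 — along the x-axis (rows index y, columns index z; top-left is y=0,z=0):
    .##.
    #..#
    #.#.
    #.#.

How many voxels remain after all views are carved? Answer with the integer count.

voxel count = 20

before carving: 64 voxels (4×4×4)
step 1: project along z, AND mask (10/16) → |grid| = 40
step 2: project along x, AND mask (8/16) → |grid| = 20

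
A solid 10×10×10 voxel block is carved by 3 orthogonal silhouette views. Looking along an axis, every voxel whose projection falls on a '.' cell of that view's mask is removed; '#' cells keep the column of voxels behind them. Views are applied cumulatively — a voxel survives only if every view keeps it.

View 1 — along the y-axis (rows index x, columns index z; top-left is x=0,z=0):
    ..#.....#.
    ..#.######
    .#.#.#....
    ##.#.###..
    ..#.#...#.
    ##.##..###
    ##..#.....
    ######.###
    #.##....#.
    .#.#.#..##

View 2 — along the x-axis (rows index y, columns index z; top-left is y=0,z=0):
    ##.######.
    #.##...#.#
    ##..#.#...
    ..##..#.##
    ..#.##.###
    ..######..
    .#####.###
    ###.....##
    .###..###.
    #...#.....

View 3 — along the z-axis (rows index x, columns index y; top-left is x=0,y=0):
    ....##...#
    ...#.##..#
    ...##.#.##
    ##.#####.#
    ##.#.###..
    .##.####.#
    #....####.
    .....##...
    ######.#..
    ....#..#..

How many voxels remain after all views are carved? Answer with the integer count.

full grid |V| = 1000
carve view 1 (along y, XZ-mask fill 49/100): 490 voxels remain
carve view 2 (along x, YZ-mask fill 55/100): 272 voxels remain
carve view 3 (along z, XY-mask fill 49/100): 133 voxels remain

|visual hull| = 133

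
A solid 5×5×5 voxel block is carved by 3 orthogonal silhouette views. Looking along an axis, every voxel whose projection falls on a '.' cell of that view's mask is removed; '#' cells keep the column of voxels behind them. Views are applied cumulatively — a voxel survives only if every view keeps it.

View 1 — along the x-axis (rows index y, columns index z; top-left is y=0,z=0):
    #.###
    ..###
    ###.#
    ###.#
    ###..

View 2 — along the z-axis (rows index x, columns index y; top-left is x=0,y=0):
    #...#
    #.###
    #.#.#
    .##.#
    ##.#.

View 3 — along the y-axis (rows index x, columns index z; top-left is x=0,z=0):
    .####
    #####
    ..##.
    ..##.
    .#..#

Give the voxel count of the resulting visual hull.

|visual hull| = 32

initial block: 5^3 = 125
carve view 1 (along x, YZ-mask fill 18/25): 90 voxels remain
carve view 2 (along z, XY-mask fill 15/25): 54 voxels remain
carve view 3 (along y, XZ-mask fill 15/25): 32 voxels remain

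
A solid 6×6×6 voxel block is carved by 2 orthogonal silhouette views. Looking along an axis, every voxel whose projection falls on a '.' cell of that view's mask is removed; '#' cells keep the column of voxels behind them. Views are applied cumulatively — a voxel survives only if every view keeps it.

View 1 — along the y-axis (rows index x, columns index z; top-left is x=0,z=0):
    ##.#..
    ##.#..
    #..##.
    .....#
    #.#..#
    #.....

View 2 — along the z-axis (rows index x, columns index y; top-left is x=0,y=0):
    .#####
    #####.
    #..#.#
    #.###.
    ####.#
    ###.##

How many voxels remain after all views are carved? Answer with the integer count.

before carving: 216 voxels (6×6×6)
V1 y: intersect with XZ mask (14 set) -- 84 left
V2 z: intersect with XY mask (27 set) -- 63 left

remaining voxels: 63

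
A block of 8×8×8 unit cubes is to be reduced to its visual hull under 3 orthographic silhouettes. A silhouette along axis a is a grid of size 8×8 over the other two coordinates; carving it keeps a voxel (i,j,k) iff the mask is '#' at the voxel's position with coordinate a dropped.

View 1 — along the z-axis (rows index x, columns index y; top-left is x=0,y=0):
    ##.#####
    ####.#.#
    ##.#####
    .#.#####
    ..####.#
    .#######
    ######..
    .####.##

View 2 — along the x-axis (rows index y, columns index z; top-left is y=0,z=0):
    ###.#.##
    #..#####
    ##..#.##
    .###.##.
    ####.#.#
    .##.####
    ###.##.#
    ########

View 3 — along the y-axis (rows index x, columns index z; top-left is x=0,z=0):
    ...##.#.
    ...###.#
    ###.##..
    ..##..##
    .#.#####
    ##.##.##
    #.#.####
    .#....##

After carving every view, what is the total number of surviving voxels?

full grid |V| = 512
  1. axis=2 (XY plane), |mask|=50  ⇒  voxels=400
  2. axis=0 (YZ plane), |mask|=48  ⇒  voxels=301
  3. axis=1 (XZ plane), |mask|=37  ⇒  voxels=171

|visual hull| = 171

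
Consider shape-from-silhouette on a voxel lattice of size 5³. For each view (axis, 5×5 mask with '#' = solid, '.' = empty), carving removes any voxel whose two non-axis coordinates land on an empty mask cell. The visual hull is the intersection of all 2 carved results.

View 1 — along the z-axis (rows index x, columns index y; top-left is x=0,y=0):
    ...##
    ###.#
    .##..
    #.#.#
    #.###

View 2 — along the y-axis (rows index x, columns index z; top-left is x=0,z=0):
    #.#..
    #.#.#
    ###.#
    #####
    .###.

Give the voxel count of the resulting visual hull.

before carving: 125 voxels (5×5×5)
after view 1 [z-axis, 15 of 25 cells solid] → remaining = 75
after view 2 [y-axis, 17 of 25 cells solid] → remaining = 51

|visual hull| = 51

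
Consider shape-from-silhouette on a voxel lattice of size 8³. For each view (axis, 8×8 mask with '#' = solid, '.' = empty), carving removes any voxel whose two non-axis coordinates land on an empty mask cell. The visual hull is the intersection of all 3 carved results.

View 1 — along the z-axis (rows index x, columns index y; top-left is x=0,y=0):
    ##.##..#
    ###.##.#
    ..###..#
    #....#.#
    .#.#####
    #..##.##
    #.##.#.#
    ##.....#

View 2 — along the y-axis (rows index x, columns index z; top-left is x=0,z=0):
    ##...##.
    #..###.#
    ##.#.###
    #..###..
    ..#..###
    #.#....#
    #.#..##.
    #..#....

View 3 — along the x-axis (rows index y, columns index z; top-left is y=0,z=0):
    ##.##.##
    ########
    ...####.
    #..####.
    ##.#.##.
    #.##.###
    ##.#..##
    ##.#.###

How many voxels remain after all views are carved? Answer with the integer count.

full grid |V| = 512
step 1: project along z, AND mask (37/64) → |grid| = 296
step 2: project along y, AND mask (32/64) → |grid| = 151
step 3: project along x, AND mask (45/64) → |grid| = 113

113 voxels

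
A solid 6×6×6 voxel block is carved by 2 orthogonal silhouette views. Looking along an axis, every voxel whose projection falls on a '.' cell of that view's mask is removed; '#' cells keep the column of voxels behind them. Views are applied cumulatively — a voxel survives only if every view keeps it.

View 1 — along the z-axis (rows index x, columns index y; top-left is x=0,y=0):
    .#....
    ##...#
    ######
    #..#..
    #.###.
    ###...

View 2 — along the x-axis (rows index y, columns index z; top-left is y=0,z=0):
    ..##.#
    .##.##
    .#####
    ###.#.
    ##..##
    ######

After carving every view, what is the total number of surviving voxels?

before carving: 216 voxels (6×6×6)
carve view 1 (along z, XY-mask fill 19/36): 114 voxels remain
carve view 2 (along x, YZ-mask fill 26/36): 78 voxels remain

remaining voxels: 78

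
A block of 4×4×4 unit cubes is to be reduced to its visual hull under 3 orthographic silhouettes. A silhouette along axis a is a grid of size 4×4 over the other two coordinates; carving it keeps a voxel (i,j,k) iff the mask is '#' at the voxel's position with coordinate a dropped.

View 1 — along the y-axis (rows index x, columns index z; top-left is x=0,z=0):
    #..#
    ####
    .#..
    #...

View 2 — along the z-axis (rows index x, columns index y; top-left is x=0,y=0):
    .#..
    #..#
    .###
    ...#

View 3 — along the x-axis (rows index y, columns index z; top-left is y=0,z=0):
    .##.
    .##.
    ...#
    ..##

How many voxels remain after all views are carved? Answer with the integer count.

voxel count = 5

before carving: 64 voxels (4×4×4)
step 1: project along y, AND mask (8/16) → |grid| = 32
step 2: project along z, AND mask (7/16) → |grid| = 14
step 3: project along x, AND mask (7/16) → |grid| = 5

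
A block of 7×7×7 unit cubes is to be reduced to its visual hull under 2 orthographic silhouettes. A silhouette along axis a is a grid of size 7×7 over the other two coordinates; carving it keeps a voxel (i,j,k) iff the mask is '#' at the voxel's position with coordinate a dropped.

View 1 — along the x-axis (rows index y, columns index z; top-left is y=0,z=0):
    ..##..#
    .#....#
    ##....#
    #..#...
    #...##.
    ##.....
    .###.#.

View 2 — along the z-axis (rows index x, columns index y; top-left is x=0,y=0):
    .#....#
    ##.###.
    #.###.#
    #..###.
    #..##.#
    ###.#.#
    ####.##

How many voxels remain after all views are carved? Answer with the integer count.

voxel count = 86

before carving: 343 voxels (7×7×7)
after view 1 [x-axis, 19 of 49 cells solid] → remaining = 133
after view 2 [z-axis, 31 of 49 cells solid] → remaining = 86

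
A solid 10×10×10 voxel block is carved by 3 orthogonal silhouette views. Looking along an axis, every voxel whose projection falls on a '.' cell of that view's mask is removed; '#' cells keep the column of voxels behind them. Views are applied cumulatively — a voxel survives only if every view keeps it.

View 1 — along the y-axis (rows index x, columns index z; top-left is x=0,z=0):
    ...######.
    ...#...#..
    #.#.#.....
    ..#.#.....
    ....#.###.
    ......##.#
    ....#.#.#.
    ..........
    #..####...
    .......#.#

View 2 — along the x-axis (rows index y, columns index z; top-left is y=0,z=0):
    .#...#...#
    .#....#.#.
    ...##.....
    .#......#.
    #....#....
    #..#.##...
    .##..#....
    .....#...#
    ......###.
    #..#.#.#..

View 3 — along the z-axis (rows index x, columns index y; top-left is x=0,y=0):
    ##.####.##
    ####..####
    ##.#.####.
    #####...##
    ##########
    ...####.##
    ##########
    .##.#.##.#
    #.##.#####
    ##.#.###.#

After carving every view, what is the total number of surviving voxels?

remaining voxels: 58

initial block: 10^3 = 1000
carve view 1 (along y, XZ-mask fill 30/100): 300 voxels remain
carve view 2 (along x, YZ-mask fill 28/100): 73 voxels remain
carve view 3 (along z, XY-mask fill 77/100): 58 voxels remain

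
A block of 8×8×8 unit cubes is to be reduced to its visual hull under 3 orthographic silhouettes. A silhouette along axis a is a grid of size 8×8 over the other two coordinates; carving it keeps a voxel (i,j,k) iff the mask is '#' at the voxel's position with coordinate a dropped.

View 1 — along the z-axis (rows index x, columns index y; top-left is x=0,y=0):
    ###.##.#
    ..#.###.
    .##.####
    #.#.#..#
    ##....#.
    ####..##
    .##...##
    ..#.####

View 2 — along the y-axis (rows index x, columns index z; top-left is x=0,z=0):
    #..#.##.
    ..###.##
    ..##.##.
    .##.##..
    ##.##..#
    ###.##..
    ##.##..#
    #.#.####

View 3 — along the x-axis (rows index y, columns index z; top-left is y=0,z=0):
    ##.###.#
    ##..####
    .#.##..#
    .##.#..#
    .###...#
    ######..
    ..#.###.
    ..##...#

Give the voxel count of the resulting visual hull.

remaining voxels: 97

before carving: 512 voxels (8×8×8)
[1] z-view keeps 38 columns → grid now 304
[2] y-view keeps 38 columns → grid now 179
[3] x-view keeps 37 columns → grid now 97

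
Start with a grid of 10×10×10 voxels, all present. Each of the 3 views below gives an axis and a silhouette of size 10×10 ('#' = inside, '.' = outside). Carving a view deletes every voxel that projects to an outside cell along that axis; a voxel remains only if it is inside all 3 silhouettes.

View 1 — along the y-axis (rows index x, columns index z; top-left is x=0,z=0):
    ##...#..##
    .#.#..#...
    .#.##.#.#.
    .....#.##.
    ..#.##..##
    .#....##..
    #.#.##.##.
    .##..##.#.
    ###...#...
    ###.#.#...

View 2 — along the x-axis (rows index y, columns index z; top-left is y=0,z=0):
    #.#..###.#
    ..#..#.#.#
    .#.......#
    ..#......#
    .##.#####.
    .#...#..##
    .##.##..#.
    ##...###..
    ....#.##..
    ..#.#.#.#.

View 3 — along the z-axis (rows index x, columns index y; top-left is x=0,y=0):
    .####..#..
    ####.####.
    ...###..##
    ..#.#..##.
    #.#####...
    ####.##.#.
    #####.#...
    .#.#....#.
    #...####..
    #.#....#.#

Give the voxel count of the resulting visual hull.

103 voxels

initial block: 10^3 = 1000
V1 y: intersect with XZ mask (44 set) -- 440 left
V2 x: intersect with YZ mask (42 set) -- 198 left
V3 z: intersect with XY mask (53 set) -- 103 left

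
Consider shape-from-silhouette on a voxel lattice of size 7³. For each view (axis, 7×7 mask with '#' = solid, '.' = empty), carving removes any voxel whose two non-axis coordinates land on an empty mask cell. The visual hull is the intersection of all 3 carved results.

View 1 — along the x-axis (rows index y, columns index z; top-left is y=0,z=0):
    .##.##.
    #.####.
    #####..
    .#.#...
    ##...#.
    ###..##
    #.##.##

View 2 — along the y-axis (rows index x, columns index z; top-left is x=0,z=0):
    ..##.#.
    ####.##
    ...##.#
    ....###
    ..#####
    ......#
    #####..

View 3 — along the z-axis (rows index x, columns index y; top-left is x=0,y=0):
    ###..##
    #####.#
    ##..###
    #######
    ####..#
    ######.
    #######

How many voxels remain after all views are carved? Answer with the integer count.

87 voxels

before carving: 343 voxels (7×7×7)
[1] x-view keeps 29 columns → grid now 203
[2] y-view keeps 26 columns → grid now 102
[3] z-view keeps 41 columns → grid now 87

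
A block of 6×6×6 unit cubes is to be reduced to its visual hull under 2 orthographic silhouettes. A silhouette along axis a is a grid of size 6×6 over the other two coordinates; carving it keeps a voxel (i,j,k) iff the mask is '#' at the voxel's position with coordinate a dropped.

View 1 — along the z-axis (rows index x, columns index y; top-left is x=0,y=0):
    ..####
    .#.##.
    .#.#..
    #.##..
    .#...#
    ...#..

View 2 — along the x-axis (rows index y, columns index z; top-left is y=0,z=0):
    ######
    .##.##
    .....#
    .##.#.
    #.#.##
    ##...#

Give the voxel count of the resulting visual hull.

before carving: 216 voxels (6×6×6)
after view 1 [z-axis, 15 of 36 cells solid] → remaining = 90
after view 2 [x-axis, 21 of 36 cells solid] → remaining = 49

remaining voxels: 49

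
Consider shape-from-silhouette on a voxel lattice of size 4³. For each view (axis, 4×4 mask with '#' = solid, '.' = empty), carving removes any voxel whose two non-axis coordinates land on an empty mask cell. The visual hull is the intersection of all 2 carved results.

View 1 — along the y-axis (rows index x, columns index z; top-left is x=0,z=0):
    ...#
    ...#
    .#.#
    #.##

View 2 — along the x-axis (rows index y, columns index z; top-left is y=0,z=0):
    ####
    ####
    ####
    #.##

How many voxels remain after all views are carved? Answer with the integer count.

full grid |V| = 64
  1. axis=1 (XZ plane), |mask|=7  ⇒  voxels=28
  2. axis=0 (YZ plane), |mask|=15  ⇒  voxels=27

27 voxels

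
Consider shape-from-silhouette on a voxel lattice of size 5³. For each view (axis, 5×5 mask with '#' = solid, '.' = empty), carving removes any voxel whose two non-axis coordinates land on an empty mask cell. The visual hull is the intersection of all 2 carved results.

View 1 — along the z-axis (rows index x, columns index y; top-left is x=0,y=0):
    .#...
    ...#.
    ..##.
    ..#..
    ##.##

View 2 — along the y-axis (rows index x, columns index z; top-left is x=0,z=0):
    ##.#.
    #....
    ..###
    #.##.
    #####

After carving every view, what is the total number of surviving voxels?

initial block: 5^3 = 125
carve view 1 (along z, XY-mask fill 9/25): 45 voxels remain
carve view 2 (along y, XZ-mask fill 15/25): 33 voxels remain

33 voxels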